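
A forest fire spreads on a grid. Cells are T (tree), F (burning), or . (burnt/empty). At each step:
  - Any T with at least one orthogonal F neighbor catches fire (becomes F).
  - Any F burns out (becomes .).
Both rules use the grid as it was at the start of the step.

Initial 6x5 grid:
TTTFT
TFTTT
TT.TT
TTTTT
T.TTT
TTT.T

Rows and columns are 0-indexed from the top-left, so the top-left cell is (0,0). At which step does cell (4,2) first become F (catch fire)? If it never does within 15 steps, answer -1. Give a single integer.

Step 1: cell (4,2)='T' (+7 fires, +2 burnt)
Step 2: cell (4,2)='T' (+5 fires, +7 burnt)
Step 3: cell (4,2)='T' (+4 fires, +5 burnt)
Step 4: cell (4,2)='F' (+4 fires, +4 burnt)
  -> target ignites at step 4
Step 5: cell (4,2)='.' (+3 fires, +4 burnt)
Step 6: cell (4,2)='.' (+2 fires, +3 burnt)
Step 7: cell (4,2)='.' (+0 fires, +2 burnt)
  fire out at step 7

4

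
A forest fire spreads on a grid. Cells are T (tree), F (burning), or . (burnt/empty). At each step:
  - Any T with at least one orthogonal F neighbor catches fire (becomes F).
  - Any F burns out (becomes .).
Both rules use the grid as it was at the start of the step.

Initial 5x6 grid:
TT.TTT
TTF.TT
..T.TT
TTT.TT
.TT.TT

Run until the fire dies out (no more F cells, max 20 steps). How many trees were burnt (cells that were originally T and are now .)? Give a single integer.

Step 1: +2 fires, +1 burnt (F count now 2)
Step 2: +3 fires, +2 burnt (F count now 3)
Step 3: +3 fires, +3 burnt (F count now 3)
Step 4: +2 fires, +3 burnt (F count now 2)
Step 5: +0 fires, +2 burnt (F count now 0)
Fire out after step 5
Initially T: 21, now '.': 19
Total burnt (originally-T cells now '.'): 10

Answer: 10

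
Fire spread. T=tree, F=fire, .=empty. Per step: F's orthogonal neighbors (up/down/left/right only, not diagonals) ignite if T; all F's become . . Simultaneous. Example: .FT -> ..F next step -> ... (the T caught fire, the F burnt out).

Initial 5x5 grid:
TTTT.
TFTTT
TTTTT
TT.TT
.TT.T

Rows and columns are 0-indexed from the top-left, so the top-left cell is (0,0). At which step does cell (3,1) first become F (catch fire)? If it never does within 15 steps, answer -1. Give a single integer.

Step 1: cell (3,1)='T' (+4 fires, +1 burnt)
Step 2: cell (3,1)='F' (+6 fires, +4 burnt)
  -> target ignites at step 2
Step 3: cell (3,1)='.' (+5 fires, +6 burnt)
Step 4: cell (3,1)='.' (+3 fires, +5 burnt)
Step 5: cell (3,1)='.' (+1 fires, +3 burnt)
Step 6: cell (3,1)='.' (+1 fires, +1 burnt)
Step 7: cell (3,1)='.' (+0 fires, +1 burnt)
  fire out at step 7

2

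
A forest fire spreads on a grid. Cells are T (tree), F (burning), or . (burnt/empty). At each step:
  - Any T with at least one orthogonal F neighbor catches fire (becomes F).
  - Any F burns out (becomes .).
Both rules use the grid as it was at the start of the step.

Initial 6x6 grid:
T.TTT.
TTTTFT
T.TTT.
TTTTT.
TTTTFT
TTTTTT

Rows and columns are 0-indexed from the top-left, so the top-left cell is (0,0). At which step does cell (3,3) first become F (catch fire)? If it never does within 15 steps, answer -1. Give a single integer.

Step 1: cell (3,3)='T' (+8 fires, +2 burnt)
Step 2: cell (3,3)='F' (+7 fires, +8 burnt)
  -> target ignites at step 2
Step 3: cell (3,3)='.' (+6 fires, +7 burnt)
Step 4: cell (3,3)='.' (+4 fires, +6 burnt)
Step 5: cell (3,3)='.' (+4 fires, +4 burnt)
Step 6: cell (3,3)='.' (+0 fires, +4 burnt)
  fire out at step 6

2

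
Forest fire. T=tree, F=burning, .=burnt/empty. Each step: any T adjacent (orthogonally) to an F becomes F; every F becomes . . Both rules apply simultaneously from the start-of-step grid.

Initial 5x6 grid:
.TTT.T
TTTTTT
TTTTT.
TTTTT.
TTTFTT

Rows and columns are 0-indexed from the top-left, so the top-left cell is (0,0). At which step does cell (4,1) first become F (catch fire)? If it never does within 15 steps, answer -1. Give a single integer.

Step 1: cell (4,1)='T' (+3 fires, +1 burnt)
Step 2: cell (4,1)='F' (+5 fires, +3 burnt)
  -> target ignites at step 2
Step 3: cell (4,1)='.' (+5 fires, +5 burnt)
Step 4: cell (4,1)='.' (+5 fires, +5 burnt)
Step 5: cell (4,1)='.' (+4 fires, +5 burnt)
Step 6: cell (4,1)='.' (+3 fires, +4 burnt)
Step 7: cell (4,1)='.' (+0 fires, +3 burnt)
  fire out at step 7

2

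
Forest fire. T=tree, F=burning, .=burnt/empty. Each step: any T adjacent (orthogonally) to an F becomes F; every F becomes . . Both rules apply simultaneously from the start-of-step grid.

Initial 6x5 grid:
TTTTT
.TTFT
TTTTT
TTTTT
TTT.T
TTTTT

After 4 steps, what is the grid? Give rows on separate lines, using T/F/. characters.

Step 1: 4 trees catch fire, 1 burn out
  TTTFT
  .TF.F
  TTTFT
  TTTTT
  TTT.T
  TTTTT
Step 2: 6 trees catch fire, 4 burn out
  TTF.F
  .F...
  TTF.F
  TTTFT
  TTT.T
  TTTTT
Step 3: 4 trees catch fire, 6 burn out
  TF...
  .....
  TF...
  TTF.F
  TTT.T
  TTTTT
Step 4: 5 trees catch fire, 4 burn out
  F....
  .....
  F....
  TF...
  TTF.F
  TTTTT

F....
.....
F....
TF...
TTF.F
TTTTT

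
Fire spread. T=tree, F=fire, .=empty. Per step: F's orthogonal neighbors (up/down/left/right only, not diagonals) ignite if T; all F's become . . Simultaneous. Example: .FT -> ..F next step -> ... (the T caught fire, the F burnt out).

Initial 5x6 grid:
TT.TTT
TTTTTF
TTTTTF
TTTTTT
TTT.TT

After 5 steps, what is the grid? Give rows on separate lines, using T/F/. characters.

Step 1: 4 trees catch fire, 2 burn out
  TT.TTF
  TTTTF.
  TTTTF.
  TTTTTF
  TTT.TT
Step 2: 5 trees catch fire, 4 burn out
  TT.TF.
  TTTF..
  TTTF..
  TTTTF.
  TTT.TF
Step 3: 5 trees catch fire, 5 burn out
  TT.F..
  TTF...
  TTF...
  TTTF..
  TTT.F.
Step 4: 3 trees catch fire, 5 burn out
  TT....
  TF....
  TF....
  TTF...
  TTT...
Step 5: 5 trees catch fire, 3 burn out
  TF....
  F.....
  F.....
  TF....
  TTF...

TF....
F.....
F.....
TF....
TTF...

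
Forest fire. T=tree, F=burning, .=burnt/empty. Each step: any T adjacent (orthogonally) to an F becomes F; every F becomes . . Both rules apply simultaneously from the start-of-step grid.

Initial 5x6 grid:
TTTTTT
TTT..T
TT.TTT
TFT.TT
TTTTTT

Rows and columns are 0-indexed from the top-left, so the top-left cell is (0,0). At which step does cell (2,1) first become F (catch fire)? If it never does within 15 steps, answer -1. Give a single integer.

Step 1: cell (2,1)='F' (+4 fires, +1 burnt)
  -> target ignites at step 1
Step 2: cell (2,1)='.' (+4 fires, +4 burnt)
Step 3: cell (2,1)='.' (+4 fires, +4 burnt)
Step 4: cell (2,1)='.' (+3 fires, +4 burnt)
Step 5: cell (2,1)='.' (+3 fires, +3 burnt)
Step 6: cell (2,1)='.' (+3 fires, +3 burnt)
Step 7: cell (2,1)='.' (+3 fires, +3 burnt)
Step 8: cell (2,1)='.' (+1 fires, +3 burnt)
Step 9: cell (2,1)='.' (+0 fires, +1 burnt)
  fire out at step 9

1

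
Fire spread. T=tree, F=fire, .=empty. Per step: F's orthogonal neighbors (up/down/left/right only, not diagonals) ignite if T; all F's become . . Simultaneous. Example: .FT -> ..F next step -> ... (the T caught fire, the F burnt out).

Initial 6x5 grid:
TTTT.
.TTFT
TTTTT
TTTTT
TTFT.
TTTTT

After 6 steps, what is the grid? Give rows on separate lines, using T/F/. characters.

Step 1: 8 trees catch fire, 2 burn out
  TTTF.
  .TF.F
  TTTFT
  TTFTT
  TF.F.
  TTFTT
Step 2: 9 trees catch fire, 8 burn out
  TTF..
  .F...
  TTF.F
  TF.FT
  F....
  TF.FT
Step 3: 6 trees catch fire, 9 burn out
  TF...
  .....
  TF...
  F...F
  .....
  F...F
Step 4: 2 trees catch fire, 6 burn out
  F....
  .....
  F....
  .....
  .....
  .....
Step 5: 0 trees catch fire, 2 burn out
  .....
  .....
  .....
  .....
  .....
  .....
Step 6: 0 trees catch fire, 0 burn out
  .....
  .....
  .....
  .....
  .....
  .....

.....
.....
.....
.....
.....
.....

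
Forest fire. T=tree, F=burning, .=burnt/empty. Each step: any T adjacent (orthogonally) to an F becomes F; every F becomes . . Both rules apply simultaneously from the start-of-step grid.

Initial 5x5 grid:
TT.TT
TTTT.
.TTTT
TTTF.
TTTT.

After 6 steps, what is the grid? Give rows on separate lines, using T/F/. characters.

Step 1: 3 trees catch fire, 1 burn out
  TT.TT
  TTTT.
  .TTFT
  TTF..
  TTTF.
Step 2: 5 trees catch fire, 3 burn out
  TT.TT
  TTTF.
  .TF.F
  TF...
  TTF..
Step 3: 5 trees catch fire, 5 burn out
  TT.FT
  TTF..
  .F...
  F....
  TF...
Step 4: 3 trees catch fire, 5 burn out
  TT..F
  TF...
  .....
  .....
  F....
Step 5: 2 trees catch fire, 3 burn out
  TF...
  F....
  .....
  .....
  .....
Step 6: 1 trees catch fire, 2 burn out
  F....
  .....
  .....
  .....
  .....

F....
.....
.....
.....
.....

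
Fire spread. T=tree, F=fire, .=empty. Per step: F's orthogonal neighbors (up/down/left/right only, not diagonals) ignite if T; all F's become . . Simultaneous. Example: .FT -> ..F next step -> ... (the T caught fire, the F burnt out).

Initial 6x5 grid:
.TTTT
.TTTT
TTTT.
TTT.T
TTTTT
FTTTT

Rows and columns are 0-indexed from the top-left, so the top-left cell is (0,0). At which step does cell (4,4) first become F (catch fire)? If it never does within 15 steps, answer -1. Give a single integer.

Step 1: cell (4,4)='T' (+2 fires, +1 burnt)
Step 2: cell (4,4)='T' (+3 fires, +2 burnt)
Step 3: cell (4,4)='T' (+4 fires, +3 burnt)
Step 4: cell (4,4)='T' (+4 fires, +4 burnt)
Step 5: cell (4,4)='F' (+3 fires, +4 burnt)
  -> target ignites at step 5
Step 6: cell (4,4)='.' (+4 fires, +3 burnt)
Step 7: cell (4,4)='.' (+2 fires, +4 burnt)
Step 8: cell (4,4)='.' (+2 fires, +2 burnt)
Step 9: cell (4,4)='.' (+1 fires, +2 burnt)
Step 10: cell (4,4)='.' (+0 fires, +1 burnt)
  fire out at step 10

5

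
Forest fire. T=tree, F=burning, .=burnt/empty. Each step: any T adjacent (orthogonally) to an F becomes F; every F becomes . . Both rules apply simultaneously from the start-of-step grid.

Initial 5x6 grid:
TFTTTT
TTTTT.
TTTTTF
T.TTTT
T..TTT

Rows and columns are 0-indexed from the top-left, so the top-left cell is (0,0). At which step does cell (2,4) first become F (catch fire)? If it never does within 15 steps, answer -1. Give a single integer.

Step 1: cell (2,4)='F' (+5 fires, +2 burnt)
  -> target ignites at step 1
Step 2: cell (2,4)='.' (+8 fires, +5 burnt)
Step 3: cell (2,4)='.' (+6 fires, +8 burnt)
Step 4: cell (2,4)='.' (+4 fires, +6 burnt)
Step 5: cell (2,4)='.' (+1 fires, +4 burnt)
Step 6: cell (2,4)='.' (+0 fires, +1 burnt)
  fire out at step 6

1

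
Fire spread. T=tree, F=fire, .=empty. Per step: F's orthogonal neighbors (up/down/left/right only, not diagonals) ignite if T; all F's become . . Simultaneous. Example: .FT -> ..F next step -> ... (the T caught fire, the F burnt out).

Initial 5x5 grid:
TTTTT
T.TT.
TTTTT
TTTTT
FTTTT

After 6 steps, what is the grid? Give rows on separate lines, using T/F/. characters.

Step 1: 2 trees catch fire, 1 burn out
  TTTTT
  T.TT.
  TTTTT
  FTTTT
  .FTTT
Step 2: 3 trees catch fire, 2 burn out
  TTTTT
  T.TT.
  FTTTT
  .FTTT
  ..FTT
Step 3: 4 trees catch fire, 3 burn out
  TTTTT
  F.TT.
  .FTTT
  ..FTT
  ...FT
Step 4: 4 trees catch fire, 4 burn out
  FTTTT
  ..TT.
  ..FTT
  ...FT
  ....F
Step 5: 4 trees catch fire, 4 burn out
  .FTTT
  ..FT.
  ...FT
  ....F
  .....
Step 6: 3 trees catch fire, 4 burn out
  ..FTT
  ...F.
  ....F
  .....
  .....

..FTT
...F.
....F
.....
.....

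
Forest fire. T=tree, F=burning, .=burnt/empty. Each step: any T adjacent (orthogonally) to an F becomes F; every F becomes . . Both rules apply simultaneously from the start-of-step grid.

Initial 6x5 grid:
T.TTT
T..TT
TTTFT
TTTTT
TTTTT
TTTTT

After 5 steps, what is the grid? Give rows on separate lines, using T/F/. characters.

Step 1: 4 trees catch fire, 1 burn out
  T.TTT
  T..FT
  TTF.F
  TTTFT
  TTTTT
  TTTTT
Step 2: 6 trees catch fire, 4 burn out
  T.TFT
  T...F
  TF...
  TTF.F
  TTTFT
  TTTTT
Step 3: 7 trees catch fire, 6 burn out
  T.F.F
  T....
  F....
  TF...
  TTF.F
  TTTFT
Step 4: 5 trees catch fire, 7 burn out
  T....
  F....
  .....
  F....
  TF...
  TTF.F
Step 5: 3 trees catch fire, 5 burn out
  F....
  .....
  .....
  .....
  F....
  TF...

F....
.....
.....
.....
F....
TF...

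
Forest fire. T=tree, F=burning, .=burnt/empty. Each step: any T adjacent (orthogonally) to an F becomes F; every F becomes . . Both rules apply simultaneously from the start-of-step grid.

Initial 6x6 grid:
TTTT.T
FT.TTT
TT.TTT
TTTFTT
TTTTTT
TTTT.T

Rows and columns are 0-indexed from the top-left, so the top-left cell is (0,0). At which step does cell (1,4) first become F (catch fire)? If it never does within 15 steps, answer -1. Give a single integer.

Step 1: cell (1,4)='T' (+7 fires, +2 burnt)
Step 2: cell (1,4)='T' (+10 fires, +7 burnt)
Step 3: cell (1,4)='F' (+8 fires, +10 burnt)
  -> target ignites at step 3
Step 4: cell (1,4)='.' (+4 fires, +8 burnt)
Step 5: cell (1,4)='.' (+1 fires, +4 burnt)
Step 6: cell (1,4)='.' (+0 fires, +1 burnt)
  fire out at step 6

3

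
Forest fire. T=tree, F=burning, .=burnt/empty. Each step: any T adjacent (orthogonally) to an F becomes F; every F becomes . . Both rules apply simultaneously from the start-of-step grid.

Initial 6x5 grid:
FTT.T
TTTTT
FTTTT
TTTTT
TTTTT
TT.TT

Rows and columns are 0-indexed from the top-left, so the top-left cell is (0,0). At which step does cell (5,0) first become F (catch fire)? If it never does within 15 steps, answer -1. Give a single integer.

Step 1: cell (5,0)='T' (+4 fires, +2 burnt)
Step 2: cell (5,0)='T' (+5 fires, +4 burnt)
Step 3: cell (5,0)='F' (+5 fires, +5 burnt)
  -> target ignites at step 3
Step 4: cell (5,0)='.' (+5 fires, +5 burnt)
Step 5: cell (5,0)='.' (+3 fires, +5 burnt)
Step 6: cell (5,0)='.' (+3 fires, +3 burnt)
Step 7: cell (5,0)='.' (+1 fires, +3 burnt)
Step 8: cell (5,0)='.' (+0 fires, +1 burnt)
  fire out at step 8

3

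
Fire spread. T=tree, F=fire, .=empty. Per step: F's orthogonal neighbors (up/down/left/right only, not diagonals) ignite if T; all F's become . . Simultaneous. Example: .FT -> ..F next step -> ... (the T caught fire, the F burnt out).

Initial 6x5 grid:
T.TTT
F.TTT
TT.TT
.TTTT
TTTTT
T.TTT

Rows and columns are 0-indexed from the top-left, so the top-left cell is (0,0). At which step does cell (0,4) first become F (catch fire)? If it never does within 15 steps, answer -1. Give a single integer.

Step 1: cell (0,4)='T' (+2 fires, +1 burnt)
Step 2: cell (0,4)='T' (+1 fires, +2 burnt)
Step 3: cell (0,4)='T' (+1 fires, +1 burnt)
Step 4: cell (0,4)='T' (+2 fires, +1 burnt)
Step 5: cell (0,4)='T' (+3 fires, +2 burnt)
Step 6: cell (0,4)='T' (+5 fires, +3 burnt)
Step 7: cell (0,4)='T' (+4 fires, +5 burnt)
Step 8: cell (0,4)='T' (+4 fires, +4 burnt)
Step 9: cell (0,4)='F' (+2 fires, +4 burnt)
  -> target ignites at step 9
Step 10: cell (0,4)='.' (+0 fires, +2 burnt)
  fire out at step 10

9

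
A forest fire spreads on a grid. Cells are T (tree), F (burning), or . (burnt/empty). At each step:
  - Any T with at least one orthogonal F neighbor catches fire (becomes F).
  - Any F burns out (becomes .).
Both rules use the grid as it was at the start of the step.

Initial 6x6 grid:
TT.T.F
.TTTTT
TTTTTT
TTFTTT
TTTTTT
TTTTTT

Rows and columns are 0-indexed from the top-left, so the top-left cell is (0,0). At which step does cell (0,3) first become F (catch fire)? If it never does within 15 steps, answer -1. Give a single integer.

Step 1: cell (0,3)='T' (+5 fires, +2 burnt)
Step 2: cell (0,3)='T' (+10 fires, +5 burnt)
Step 3: cell (0,3)='T' (+9 fires, +10 burnt)
Step 4: cell (0,3)='F' (+5 fires, +9 burnt)
  -> target ignites at step 4
Step 5: cell (0,3)='.' (+2 fires, +5 burnt)
Step 6: cell (0,3)='.' (+0 fires, +2 burnt)
  fire out at step 6

4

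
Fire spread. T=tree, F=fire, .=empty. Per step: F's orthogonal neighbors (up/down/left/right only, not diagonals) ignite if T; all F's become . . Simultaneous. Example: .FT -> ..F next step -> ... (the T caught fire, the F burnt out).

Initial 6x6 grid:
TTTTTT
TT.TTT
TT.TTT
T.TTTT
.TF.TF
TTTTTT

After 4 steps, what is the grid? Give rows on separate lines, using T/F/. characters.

Step 1: 6 trees catch fire, 2 burn out
  TTTTTT
  TT.TTT
  TT.TTT
  T.FTTF
  .F..F.
  TTFTTF
Step 2: 6 trees catch fire, 6 burn out
  TTTTTT
  TT.TTT
  TT.TTF
  T..FF.
  ......
  TF.FF.
Step 3: 4 trees catch fire, 6 burn out
  TTTTTT
  TT.TTF
  TT.FF.
  T.....
  ......
  F.....
Step 4: 3 trees catch fire, 4 burn out
  TTTTTF
  TT.FF.
  TT....
  T.....
  ......
  ......

TTTTTF
TT.FF.
TT....
T.....
......
......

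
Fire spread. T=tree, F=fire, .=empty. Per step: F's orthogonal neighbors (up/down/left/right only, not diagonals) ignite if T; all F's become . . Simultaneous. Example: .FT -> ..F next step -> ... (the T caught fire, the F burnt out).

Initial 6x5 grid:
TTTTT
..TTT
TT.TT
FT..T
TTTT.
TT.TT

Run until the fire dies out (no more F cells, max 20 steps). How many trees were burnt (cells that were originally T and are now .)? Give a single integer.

Step 1: +3 fires, +1 burnt (F count now 3)
Step 2: +3 fires, +3 burnt (F count now 3)
Step 3: +2 fires, +3 burnt (F count now 2)
Step 4: +1 fires, +2 burnt (F count now 1)
Step 5: +1 fires, +1 burnt (F count now 1)
Step 6: +1 fires, +1 burnt (F count now 1)
Step 7: +0 fires, +1 burnt (F count now 0)
Fire out after step 7
Initially T: 22, now '.': 19
Total burnt (originally-T cells now '.'): 11

Answer: 11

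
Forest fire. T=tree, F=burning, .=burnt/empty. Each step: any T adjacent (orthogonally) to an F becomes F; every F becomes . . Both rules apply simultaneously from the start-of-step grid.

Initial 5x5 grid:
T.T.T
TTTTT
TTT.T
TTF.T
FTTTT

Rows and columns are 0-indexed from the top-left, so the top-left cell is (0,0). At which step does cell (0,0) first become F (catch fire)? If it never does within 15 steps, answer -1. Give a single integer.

Step 1: cell (0,0)='T' (+5 fires, +2 burnt)
Step 2: cell (0,0)='T' (+4 fires, +5 burnt)
Step 3: cell (0,0)='T' (+5 fires, +4 burnt)
Step 4: cell (0,0)='F' (+3 fires, +5 burnt)
  -> target ignites at step 4
Step 5: cell (0,0)='.' (+2 fires, +3 burnt)
Step 6: cell (0,0)='.' (+0 fires, +2 burnt)
  fire out at step 6

4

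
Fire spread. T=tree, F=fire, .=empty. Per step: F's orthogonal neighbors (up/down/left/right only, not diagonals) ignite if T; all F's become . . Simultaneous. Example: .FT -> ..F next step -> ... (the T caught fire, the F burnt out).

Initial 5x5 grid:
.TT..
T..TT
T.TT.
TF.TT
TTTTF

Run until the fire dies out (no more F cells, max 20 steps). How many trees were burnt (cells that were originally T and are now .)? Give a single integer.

Step 1: +4 fires, +2 burnt (F count now 4)
Step 2: +4 fires, +4 burnt (F count now 4)
Step 3: +2 fires, +4 burnt (F count now 2)
Step 4: +2 fires, +2 burnt (F count now 2)
Step 5: +1 fires, +2 burnt (F count now 1)
Step 6: +0 fires, +1 burnt (F count now 0)
Fire out after step 6
Initially T: 15, now '.': 23
Total burnt (originally-T cells now '.'): 13

Answer: 13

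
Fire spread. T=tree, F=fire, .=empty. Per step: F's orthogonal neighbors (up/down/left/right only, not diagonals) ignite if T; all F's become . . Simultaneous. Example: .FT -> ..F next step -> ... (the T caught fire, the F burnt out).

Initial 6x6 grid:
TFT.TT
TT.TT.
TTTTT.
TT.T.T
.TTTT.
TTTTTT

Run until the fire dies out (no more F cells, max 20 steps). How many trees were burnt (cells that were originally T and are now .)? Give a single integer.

Step 1: +3 fires, +1 burnt (F count now 3)
Step 2: +2 fires, +3 burnt (F count now 2)
Step 3: +3 fires, +2 burnt (F count now 3)
Step 4: +3 fires, +3 burnt (F count now 3)
Step 5: +5 fires, +3 burnt (F count now 5)
Step 6: +4 fires, +5 burnt (F count now 4)
Step 7: +3 fires, +4 burnt (F count now 3)
Step 8: +2 fires, +3 burnt (F count now 2)
Step 9: +1 fires, +2 burnt (F count now 1)
Step 10: +0 fires, +1 burnt (F count now 0)
Fire out after step 10
Initially T: 27, now '.': 35
Total burnt (originally-T cells now '.'): 26

Answer: 26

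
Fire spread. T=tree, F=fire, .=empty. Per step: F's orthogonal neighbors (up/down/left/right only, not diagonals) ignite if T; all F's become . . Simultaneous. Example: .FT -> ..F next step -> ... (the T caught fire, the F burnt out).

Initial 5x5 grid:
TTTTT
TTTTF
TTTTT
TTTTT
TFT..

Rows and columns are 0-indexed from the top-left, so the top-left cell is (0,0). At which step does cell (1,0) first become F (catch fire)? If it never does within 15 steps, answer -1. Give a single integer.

Step 1: cell (1,0)='T' (+6 fires, +2 burnt)
Step 2: cell (1,0)='T' (+7 fires, +6 burnt)
Step 3: cell (1,0)='T' (+5 fires, +7 burnt)
Step 4: cell (1,0)='F' (+2 fires, +5 burnt)
  -> target ignites at step 4
Step 5: cell (1,0)='.' (+1 fires, +2 burnt)
Step 6: cell (1,0)='.' (+0 fires, +1 burnt)
  fire out at step 6

4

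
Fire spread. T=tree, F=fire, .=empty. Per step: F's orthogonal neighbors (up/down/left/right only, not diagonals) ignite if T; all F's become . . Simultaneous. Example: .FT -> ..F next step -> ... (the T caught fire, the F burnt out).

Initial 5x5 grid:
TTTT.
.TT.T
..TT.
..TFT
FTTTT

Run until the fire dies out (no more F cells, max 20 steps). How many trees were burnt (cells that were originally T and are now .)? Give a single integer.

Step 1: +5 fires, +2 burnt (F count now 5)
Step 2: +3 fires, +5 burnt (F count now 3)
Step 3: +1 fires, +3 burnt (F count now 1)
Step 4: +2 fires, +1 burnt (F count now 2)
Step 5: +2 fires, +2 burnt (F count now 2)
Step 6: +1 fires, +2 burnt (F count now 1)
Step 7: +0 fires, +1 burnt (F count now 0)
Fire out after step 7
Initially T: 15, now '.': 24
Total burnt (originally-T cells now '.'): 14

Answer: 14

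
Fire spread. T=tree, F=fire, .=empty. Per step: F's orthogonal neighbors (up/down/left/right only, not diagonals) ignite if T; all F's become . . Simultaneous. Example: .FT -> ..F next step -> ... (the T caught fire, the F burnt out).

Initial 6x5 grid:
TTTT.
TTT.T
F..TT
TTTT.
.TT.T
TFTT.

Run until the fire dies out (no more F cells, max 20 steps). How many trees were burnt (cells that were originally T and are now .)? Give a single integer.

Answer: 19

Derivation:
Step 1: +5 fires, +2 burnt (F count now 5)
Step 2: +5 fires, +5 burnt (F count now 5)
Step 3: +3 fires, +5 burnt (F count now 3)
Step 4: +2 fires, +3 burnt (F count now 2)
Step 5: +2 fires, +2 burnt (F count now 2)
Step 6: +1 fires, +2 burnt (F count now 1)
Step 7: +1 fires, +1 burnt (F count now 1)
Step 8: +0 fires, +1 burnt (F count now 0)
Fire out after step 8
Initially T: 20, now '.': 29
Total burnt (originally-T cells now '.'): 19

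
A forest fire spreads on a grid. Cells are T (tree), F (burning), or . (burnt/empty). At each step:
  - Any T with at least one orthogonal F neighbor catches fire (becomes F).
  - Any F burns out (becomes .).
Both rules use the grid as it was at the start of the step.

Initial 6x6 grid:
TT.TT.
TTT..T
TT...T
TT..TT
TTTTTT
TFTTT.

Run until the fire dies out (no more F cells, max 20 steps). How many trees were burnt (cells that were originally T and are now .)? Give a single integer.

Answer: 23

Derivation:
Step 1: +3 fires, +1 burnt (F count now 3)
Step 2: +4 fires, +3 burnt (F count now 4)
Step 3: +4 fires, +4 burnt (F count now 4)
Step 4: +3 fires, +4 burnt (F count now 3)
Step 5: +5 fires, +3 burnt (F count now 5)
Step 6: +2 fires, +5 burnt (F count now 2)
Step 7: +1 fires, +2 burnt (F count now 1)
Step 8: +1 fires, +1 burnt (F count now 1)
Step 9: +0 fires, +1 burnt (F count now 0)
Fire out after step 9
Initially T: 25, now '.': 34
Total burnt (originally-T cells now '.'): 23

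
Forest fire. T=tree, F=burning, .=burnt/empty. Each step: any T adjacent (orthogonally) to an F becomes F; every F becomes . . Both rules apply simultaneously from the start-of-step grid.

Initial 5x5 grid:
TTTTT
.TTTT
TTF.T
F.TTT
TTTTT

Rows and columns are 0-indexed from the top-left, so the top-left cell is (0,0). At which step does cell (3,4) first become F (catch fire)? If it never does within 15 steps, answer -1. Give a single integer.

Step 1: cell (3,4)='T' (+5 fires, +2 burnt)
Step 2: cell (3,4)='T' (+6 fires, +5 burnt)
Step 3: cell (3,4)='F' (+5 fires, +6 burnt)
  -> target ignites at step 3
Step 4: cell (3,4)='.' (+4 fires, +5 burnt)
Step 5: cell (3,4)='.' (+0 fires, +4 burnt)
  fire out at step 5

3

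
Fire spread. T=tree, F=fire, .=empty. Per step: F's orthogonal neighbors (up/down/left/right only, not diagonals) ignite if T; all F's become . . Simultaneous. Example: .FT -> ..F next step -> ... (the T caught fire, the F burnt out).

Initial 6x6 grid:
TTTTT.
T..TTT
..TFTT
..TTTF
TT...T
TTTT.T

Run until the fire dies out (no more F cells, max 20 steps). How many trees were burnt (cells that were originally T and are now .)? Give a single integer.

Step 1: +7 fires, +2 burnt (F count now 7)
Step 2: +5 fires, +7 burnt (F count now 5)
Step 3: +2 fires, +5 burnt (F count now 2)
Step 4: +1 fires, +2 burnt (F count now 1)
Step 5: +1 fires, +1 burnt (F count now 1)
Step 6: +1 fires, +1 burnt (F count now 1)
Step 7: +0 fires, +1 burnt (F count now 0)
Fire out after step 7
Initially T: 23, now '.': 30
Total burnt (originally-T cells now '.'): 17

Answer: 17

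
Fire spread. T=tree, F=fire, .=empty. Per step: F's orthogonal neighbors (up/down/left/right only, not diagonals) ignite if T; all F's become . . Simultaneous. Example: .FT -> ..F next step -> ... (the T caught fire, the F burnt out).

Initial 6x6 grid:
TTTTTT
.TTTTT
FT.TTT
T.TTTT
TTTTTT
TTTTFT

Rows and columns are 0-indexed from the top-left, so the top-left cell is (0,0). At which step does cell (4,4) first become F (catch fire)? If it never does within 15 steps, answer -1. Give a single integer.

Step 1: cell (4,4)='F' (+5 fires, +2 burnt)
  -> target ignites at step 1
Step 2: cell (4,4)='.' (+6 fires, +5 burnt)
Step 3: cell (4,4)='.' (+9 fires, +6 burnt)
Step 4: cell (4,4)='.' (+7 fires, +9 burnt)
Step 5: cell (4,4)='.' (+3 fires, +7 burnt)
Step 6: cell (4,4)='.' (+1 fires, +3 burnt)
Step 7: cell (4,4)='.' (+0 fires, +1 burnt)
  fire out at step 7

1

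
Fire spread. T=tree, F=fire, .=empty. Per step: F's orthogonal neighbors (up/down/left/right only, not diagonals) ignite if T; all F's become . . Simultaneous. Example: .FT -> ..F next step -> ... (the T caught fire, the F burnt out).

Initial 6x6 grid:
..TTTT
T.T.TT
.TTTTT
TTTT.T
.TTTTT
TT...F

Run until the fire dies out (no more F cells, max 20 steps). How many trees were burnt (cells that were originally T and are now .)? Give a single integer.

Step 1: +1 fires, +1 burnt (F count now 1)
Step 2: +2 fires, +1 burnt (F count now 2)
Step 3: +2 fires, +2 burnt (F count now 2)
Step 4: +4 fires, +2 burnt (F count now 4)
Step 5: +5 fires, +4 burnt (F count now 5)
Step 6: +4 fires, +5 burnt (F count now 4)
Step 7: +5 fires, +4 burnt (F count now 5)
Step 8: +1 fires, +5 burnt (F count now 1)
Step 9: +0 fires, +1 burnt (F count now 0)
Fire out after step 9
Initially T: 25, now '.': 35
Total burnt (originally-T cells now '.'): 24

Answer: 24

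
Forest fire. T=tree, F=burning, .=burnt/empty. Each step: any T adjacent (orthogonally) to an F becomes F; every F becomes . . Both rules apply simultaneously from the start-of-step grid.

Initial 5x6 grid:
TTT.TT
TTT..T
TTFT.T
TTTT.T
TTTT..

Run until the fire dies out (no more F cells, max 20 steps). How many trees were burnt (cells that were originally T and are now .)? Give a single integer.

Answer: 17

Derivation:
Step 1: +4 fires, +1 burnt (F count now 4)
Step 2: +6 fires, +4 burnt (F count now 6)
Step 3: +5 fires, +6 burnt (F count now 5)
Step 4: +2 fires, +5 burnt (F count now 2)
Step 5: +0 fires, +2 burnt (F count now 0)
Fire out after step 5
Initially T: 22, now '.': 25
Total burnt (originally-T cells now '.'): 17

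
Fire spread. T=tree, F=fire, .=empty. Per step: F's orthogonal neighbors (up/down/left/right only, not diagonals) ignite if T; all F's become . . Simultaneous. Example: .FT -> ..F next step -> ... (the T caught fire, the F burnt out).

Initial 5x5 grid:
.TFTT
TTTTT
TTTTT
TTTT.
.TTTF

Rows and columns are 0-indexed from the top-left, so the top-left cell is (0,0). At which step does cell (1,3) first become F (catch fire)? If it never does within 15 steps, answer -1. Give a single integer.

Step 1: cell (1,3)='T' (+4 fires, +2 burnt)
Step 2: cell (1,3)='F' (+6 fires, +4 burnt)
  -> target ignites at step 2
Step 3: cell (1,3)='.' (+6 fires, +6 burnt)
Step 4: cell (1,3)='.' (+3 fires, +6 burnt)
Step 5: cell (1,3)='.' (+1 fires, +3 burnt)
Step 6: cell (1,3)='.' (+0 fires, +1 burnt)
  fire out at step 6

2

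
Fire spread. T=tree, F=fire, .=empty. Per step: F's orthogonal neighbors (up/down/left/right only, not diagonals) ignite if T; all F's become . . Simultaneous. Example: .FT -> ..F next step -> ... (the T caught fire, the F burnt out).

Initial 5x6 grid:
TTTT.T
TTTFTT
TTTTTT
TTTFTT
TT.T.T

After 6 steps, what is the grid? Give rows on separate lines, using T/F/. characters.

Step 1: 7 trees catch fire, 2 burn out
  TTTF.T
  TTF.FT
  TTTFTT
  TTF.FT
  TT.F.T
Step 2: 7 trees catch fire, 7 burn out
  TTF..T
  TF...F
  TTF.FT
  TF...F
  TT...T
Step 3: 8 trees catch fire, 7 burn out
  TF...F
  F.....
  TF...F
  F.....
  TF...F
Step 4: 3 trees catch fire, 8 burn out
  F.....
  ......
  F.....
  ......
  F.....
Step 5: 0 trees catch fire, 3 burn out
  ......
  ......
  ......
  ......
  ......
Step 6: 0 trees catch fire, 0 burn out
  ......
  ......
  ......
  ......
  ......

......
......
......
......
......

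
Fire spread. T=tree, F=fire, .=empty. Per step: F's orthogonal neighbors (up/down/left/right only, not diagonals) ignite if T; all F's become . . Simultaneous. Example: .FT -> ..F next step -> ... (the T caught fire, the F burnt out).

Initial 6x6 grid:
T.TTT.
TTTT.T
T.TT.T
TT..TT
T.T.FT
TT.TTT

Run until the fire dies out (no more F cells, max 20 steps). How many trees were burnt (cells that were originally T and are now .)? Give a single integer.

Step 1: +3 fires, +1 burnt (F count now 3)
Step 2: +3 fires, +3 burnt (F count now 3)
Step 3: +1 fires, +3 burnt (F count now 1)
Step 4: +1 fires, +1 burnt (F count now 1)
Step 5: +0 fires, +1 burnt (F count now 0)
Fire out after step 5
Initially T: 25, now '.': 19
Total burnt (originally-T cells now '.'): 8

Answer: 8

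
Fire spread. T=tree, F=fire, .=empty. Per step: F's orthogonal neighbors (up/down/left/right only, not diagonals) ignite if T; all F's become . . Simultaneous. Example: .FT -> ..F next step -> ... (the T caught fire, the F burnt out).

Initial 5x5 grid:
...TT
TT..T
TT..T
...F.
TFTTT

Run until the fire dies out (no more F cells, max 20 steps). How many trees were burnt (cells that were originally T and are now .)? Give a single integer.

Step 1: +3 fires, +2 burnt (F count now 3)
Step 2: +1 fires, +3 burnt (F count now 1)
Step 3: +0 fires, +1 burnt (F count now 0)
Fire out after step 3
Initially T: 12, now '.': 17
Total burnt (originally-T cells now '.'): 4

Answer: 4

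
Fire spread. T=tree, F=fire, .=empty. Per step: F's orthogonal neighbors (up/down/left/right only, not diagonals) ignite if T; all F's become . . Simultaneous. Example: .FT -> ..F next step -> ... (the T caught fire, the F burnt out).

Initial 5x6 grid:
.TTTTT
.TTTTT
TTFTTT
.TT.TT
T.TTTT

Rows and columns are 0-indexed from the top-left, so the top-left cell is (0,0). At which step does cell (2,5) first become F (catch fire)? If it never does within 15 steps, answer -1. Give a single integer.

Step 1: cell (2,5)='T' (+4 fires, +1 burnt)
Step 2: cell (2,5)='T' (+7 fires, +4 burnt)
Step 3: cell (2,5)='F' (+6 fires, +7 burnt)
  -> target ignites at step 3
Step 4: cell (2,5)='.' (+4 fires, +6 burnt)
Step 5: cell (2,5)='.' (+2 fires, +4 burnt)
Step 6: cell (2,5)='.' (+0 fires, +2 burnt)
  fire out at step 6

3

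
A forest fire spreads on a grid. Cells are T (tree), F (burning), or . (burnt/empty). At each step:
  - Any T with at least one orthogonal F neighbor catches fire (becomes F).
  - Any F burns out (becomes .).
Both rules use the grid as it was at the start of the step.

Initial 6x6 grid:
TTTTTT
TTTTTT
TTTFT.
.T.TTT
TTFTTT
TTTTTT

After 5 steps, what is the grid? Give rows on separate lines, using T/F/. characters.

Step 1: 7 trees catch fire, 2 burn out
  TTTTTT
  TTTFTT
  TTF.F.
  .T.FTT
  TF.FTT
  TTFTTT
Step 2: 10 trees catch fire, 7 burn out
  TTTFTT
  TTF.FT
  TF....
  .F..FT
  F...FT
  TF.FTT
Step 3: 9 trees catch fire, 10 burn out
  TTF.FT
  TF...F
  F.....
  .....F
  .....F
  F...FT
Step 4: 4 trees catch fire, 9 burn out
  TF...F
  F.....
  ......
  ......
  ......
  .....F
Step 5: 1 trees catch fire, 4 burn out
  F.....
  ......
  ......
  ......
  ......
  ......

F.....
......
......
......
......
......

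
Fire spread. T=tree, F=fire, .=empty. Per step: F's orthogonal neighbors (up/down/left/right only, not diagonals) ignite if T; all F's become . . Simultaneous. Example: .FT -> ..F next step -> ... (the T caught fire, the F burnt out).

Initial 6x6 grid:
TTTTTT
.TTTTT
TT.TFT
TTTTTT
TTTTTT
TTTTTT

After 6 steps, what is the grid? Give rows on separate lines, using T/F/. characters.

Step 1: 4 trees catch fire, 1 burn out
  TTTTTT
  .TTTFT
  TT.F.F
  TTTTFT
  TTTTTT
  TTTTTT
Step 2: 6 trees catch fire, 4 burn out
  TTTTFT
  .TTF.F
  TT....
  TTTF.F
  TTTTFT
  TTTTTT
Step 3: 7 trees catch fire, 6 burn out
  TTTF.F
  .TF...
  TT....
  TTF...
  TTTF.F
  TTTTFT
Step 4: 6 trees catch fire, 7 burn out
  TTF...
  .F....
  TT....
  TF....
  TTF...
  TTTF.F
Step 5: 5 trees catch fire, 6 burn out
  TF....
  ......
  TF....
  F.....
  TF....
  TTF...
Step 6: 4 trees catch fire, 5 burn out
  F.....
  ......
  F.....
  ......
  F.....
  TF....

F.....
......
F.....
......
F.....
TF....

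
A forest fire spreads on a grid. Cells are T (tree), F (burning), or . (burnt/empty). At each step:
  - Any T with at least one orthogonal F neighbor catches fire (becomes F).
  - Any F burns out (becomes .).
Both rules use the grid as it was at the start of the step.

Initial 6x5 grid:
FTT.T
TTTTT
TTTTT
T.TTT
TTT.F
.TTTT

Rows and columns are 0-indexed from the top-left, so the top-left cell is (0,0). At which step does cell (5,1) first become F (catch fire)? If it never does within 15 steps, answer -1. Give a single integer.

Step 1: cell (5,1)='T' (+4 fires, +2 burnt)
Step 2: cell (5,1)='T' (+6 fires, +4 burnt)
Step 3: cell (5,1)='T' (+7 fires, +6 burnt)
Step 4: cell (5,1)='F' (+6 fires, +7 burnt)
  -> target ignites at step 4
Step 5: cell (5,1)='.' (+1 fires, +6 burnt)
Step 6: cell (5,1)='.' (+0 fires, +1 burnt)
  fire out at step 6

4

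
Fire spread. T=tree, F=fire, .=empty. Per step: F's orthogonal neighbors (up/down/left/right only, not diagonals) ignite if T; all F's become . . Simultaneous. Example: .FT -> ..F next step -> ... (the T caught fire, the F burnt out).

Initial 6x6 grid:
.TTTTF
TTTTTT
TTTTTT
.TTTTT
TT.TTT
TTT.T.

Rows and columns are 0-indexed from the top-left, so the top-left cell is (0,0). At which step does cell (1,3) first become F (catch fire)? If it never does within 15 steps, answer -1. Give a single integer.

Step 1: cell (1,3)='T' (+2 fires, +1 burnt)
Step 2: cell (1,3)='T' (+3 fires, +2 burnt)
Step 3: cell (1,3)='F' (+4 fires, +3 burnt)
  -> target ignites at step 3
Step 4: cell (1,3)='.' (+5 fires, +4 burnt)
Step 5: cell (1,3)='.' (+4 fires, +5 burnt)
Step 6: cell (1,3)='.' (+5 fires, +4 burnt)
Step 7: cell (1,3)='.' (+2 fires, +5 burnt)
Step 8: cell (1,3)='.' (+1 fires, +2 burnt)
Step 9: cell (1,3)='.' (+2 fires, +1 burnt)
Step 10: cell (1,3)='.' (+2 fires, +2 burnt)
Step 11: cell (1,3)='.' (+0 fires, +2 burnt)
  fire out at step 11

3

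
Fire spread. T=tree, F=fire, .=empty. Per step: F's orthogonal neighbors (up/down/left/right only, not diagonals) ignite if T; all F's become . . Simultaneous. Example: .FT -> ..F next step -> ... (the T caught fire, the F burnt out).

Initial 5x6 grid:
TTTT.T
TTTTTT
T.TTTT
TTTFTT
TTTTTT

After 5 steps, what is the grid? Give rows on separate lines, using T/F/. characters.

Step 1: 4 trees catch fire, 1 burn out
  TTTT.T
  TTTTTT
  T.TFTT
  TTF.FT
  TTTFTT
Step 2: 7 trees catch fire, 4 burn out
  TTTT.T
  TTTFTT
  T.F.FT
  TF...F
  TTF.FT
Step 3: 7 trees catch fire, 7 burn out
  TTTF.T
  TTF.FT
  T....F
  F.....
  TF...F
Step 4: 5 trees catch fire, 7 burn out
  TTF..T
  TF...F
  F.....
  ......
  F.....
Step 5: 3 trees catch fire, 5 burn out
  TF...F
  F.....
  ......
  ......
  ......

TF...F
F.....
......
......
......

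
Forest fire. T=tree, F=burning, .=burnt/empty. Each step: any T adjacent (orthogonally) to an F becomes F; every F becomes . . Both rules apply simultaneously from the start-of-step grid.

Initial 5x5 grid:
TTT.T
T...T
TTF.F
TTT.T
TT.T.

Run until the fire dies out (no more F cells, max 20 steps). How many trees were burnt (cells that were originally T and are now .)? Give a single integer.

Answer: 14

Derivation:
Step 1: +4 fires, +2 burnt (F count now 4)
Step 2: +3 fires, +4 burnt (F count now 3)
Step 3: +3 fires, +3 burnt (F count now 3)
Step 4: +2 fires, +3 burnt (F count now 2)
Step 5: +1 fires, +2 burnt (F count now 1)
Step 6: +1 fires, +1 burnt (F count now 1)
Step 7: +0 fires, +1 burnt (F count now 0)
Fire out after step 7
Initially T: 15, now '.': 24
Total burnt (originally-T cells now '.'): 14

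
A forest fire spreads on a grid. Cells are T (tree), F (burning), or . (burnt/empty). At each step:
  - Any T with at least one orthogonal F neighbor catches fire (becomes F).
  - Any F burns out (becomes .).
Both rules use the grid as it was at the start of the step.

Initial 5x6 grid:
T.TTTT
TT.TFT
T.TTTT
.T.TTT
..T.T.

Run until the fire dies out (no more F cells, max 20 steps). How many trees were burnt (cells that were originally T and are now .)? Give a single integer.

Answer: 14

Derivation:
Step 1: +4 fires, +1 burnt (F count now 4)
Step 2: +5 fires, +4 burnt (F count now 5)
Step 3: +5 fires, +5 burnt (F count now 5)
Step 4: +0 fires, +5 burnt (F count now 0)
Fire out after step 4
Initially T: 20, now '.': 24
Total burnt (originally-T cells now '.'): 14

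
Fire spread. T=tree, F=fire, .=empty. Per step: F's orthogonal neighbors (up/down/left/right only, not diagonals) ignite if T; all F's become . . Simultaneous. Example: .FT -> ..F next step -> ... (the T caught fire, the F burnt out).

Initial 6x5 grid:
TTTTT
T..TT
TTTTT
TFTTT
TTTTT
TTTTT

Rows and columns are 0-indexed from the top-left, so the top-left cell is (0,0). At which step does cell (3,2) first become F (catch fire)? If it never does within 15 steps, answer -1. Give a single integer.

Step 1: cell (3,2)='F' (+4 fires, +1 burnt)
  -> target ignites at step 1
Step 2: cell (3,2)='.' (+6 fires, +4 burnt)
Step 3: cell (3,2)='.' (+6 fires, +6 burnt)
Step 4: cell (3,2)='.' (+5 fires, +6 burnt)
Step 5: cell (3,2)='.' (+4 fires, +5 burnt)
Step 6: cell (3,2)='.' (+2 fires, +4 burnt)
Step 7: cell (3,2)='.' (+0 fires, +2 burnt)
  fire out at step 7

1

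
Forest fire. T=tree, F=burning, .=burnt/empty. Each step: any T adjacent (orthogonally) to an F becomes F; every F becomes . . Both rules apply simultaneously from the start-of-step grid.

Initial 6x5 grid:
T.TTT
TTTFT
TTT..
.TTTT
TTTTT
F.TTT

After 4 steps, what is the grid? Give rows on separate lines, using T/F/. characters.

Step 1: 4 trees catch fire, 2 burn out
  T.TFT
  TTF.F
  TTT..
  .TTTT
  FTTTT
  ..TTT
Step 2: 5 trees catch fire, 4 burn out
  T.F.F
  TF...
  TTF..
  .TTTT
  .FTTT
  ..TTT
Step 3: 5 trees catch fire, 5 burn out
  T....
  F....
  TF...
  .FFTT
  ..FTT
  ..TTT
Step 4: 5 trees catch fire, 5 burn out
  F....
  .....
  F....
  ...FT
  ...FT
  ..FTT

F....
.....
F....
...FT
...FT
..FTT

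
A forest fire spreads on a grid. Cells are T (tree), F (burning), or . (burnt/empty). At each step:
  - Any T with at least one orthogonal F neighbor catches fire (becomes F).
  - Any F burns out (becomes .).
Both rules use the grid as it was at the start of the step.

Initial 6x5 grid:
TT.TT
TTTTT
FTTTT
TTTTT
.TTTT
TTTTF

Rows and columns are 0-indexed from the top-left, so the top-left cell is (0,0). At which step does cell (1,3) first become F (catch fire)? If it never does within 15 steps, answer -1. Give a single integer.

Step 1: cell (1,3)='T' (+5 fires, +2 burnt)
Step 2: cell (1,3)='T' (+7 fires, +5 burnt)
Step 3: cell (1,3)='T' (+9 fires, +7 burnt)
Step 4: cell (1,3)='F' (+3 fires, +9 burnt)
  -> target ignites at step 4
Step 5: cell (1,3)='.' (+2 fires, +3 burnt)
Step 6: cell (1,3)='.' (+0 fires, +2 burnt)
  fire out at step 6

4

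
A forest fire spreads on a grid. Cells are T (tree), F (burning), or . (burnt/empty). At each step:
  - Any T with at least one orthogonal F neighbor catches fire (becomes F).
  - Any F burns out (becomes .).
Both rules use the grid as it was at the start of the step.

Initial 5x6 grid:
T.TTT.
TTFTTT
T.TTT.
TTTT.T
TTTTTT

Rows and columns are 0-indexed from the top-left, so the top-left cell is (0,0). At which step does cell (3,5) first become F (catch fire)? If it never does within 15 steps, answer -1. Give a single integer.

Step 1: cell (3,5)='T' (+4 fires, +1 burnt)
Step 2: cell (3,5)='T' (+5 fires, +4 burnt)
Step 3: cell (3,5)='T' (+8 fires, +5 burnt)
Step 4: cell (3,5)='T' (+3 fires, +8 burnt)
Step 5: cell (3,5)='T' (+2 fires, +3 burnt)
Step 6: cell (3,5)='T' (+1 fires, +2 burnt)
Step 7: cell (3,5)='F' (+1 fires, +1 burnt)
  -> target ignites at step 7
Step 8: cell (3,5)='.' (+0 fires, +1 burnt)
  fire out at step 8

7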